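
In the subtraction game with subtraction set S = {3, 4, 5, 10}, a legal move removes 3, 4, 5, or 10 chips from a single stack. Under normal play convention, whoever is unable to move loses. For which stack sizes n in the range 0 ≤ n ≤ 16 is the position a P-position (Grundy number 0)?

0, 1, 2, 8, 9, 15, 16

G(0) = 0
G(1) = mex{} = 0
G(2) = mex{} = 0
G(3) = mex{0} = 1
G(4) = mex{0,0} = 1
G(5) = mex{0,0,0} = 1
G(6) = mex{1,0,0} = 2
G(7) = mex{1,1,0} = 2
G(8) = mex{1,1,1} = 0
G(9) = mex{2,1,1} = 0
G(10) = mex{2,2,1,0} = 3
G(11) = mex{0,2,2,0} = 1
G(12) = mex{0,0,2,0} = 1
G(13) = mex{3,0,0,1} = 2
G(14) = mex{1,3,0,1} = 2
G(15) = mex{1,1,3,1} = 0
G(16) = mex{2,1,1,2} = 0
P-positions are exactly the n with G(n) = 0.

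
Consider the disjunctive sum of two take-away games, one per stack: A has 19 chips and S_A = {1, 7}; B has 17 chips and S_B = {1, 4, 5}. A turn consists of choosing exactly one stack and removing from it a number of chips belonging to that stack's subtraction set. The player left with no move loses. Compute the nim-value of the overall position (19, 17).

Stack A, S = {1, 7}:
n :  0  1  2  3  4  5  6  7  8  9 10 11 12 13 14 15 16 17 18 19
G :  0  1  0  1  0  1  0  1  0  1  0  1  0  1  0  1  0  1  0  1
G_A(19) = 1.
Stack B, S = {1, 4, 5}:
G(0) = 0
G(1) = mex{0} = 1
G(2) = mex{1} = 0
G(3) = mex{0} = 1
G(4) = mex{1,0} = 2
G(5) = mex{2,1,0} = 3
G(6) = mex{3,0,1} = 2
G(7) = mex{2,1,0} = 3
G(8) = mex{3,2,1} = 0
G(9) = mex{0,3,2} = 1
G(10) = mex{1,2,3} = 0
G(11) = mex{0,3,2} = 1
G(12) = mex{1,0,3} = 2
G(13) = mex{2,1,0} = 3
G(14) = mex{3,0,1} = 2
G(15) = mex{2,1,0} = 3
G(16) = mex{3,2,1} = 0
G(17) = mex{0,3,2} = 1
G_B(17) = 1.
Combined Grundy value = 1 ⊕ 1 = 0.

0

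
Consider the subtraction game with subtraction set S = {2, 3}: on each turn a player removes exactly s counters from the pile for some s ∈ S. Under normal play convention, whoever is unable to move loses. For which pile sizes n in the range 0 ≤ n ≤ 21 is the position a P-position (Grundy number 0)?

0, 1, 5, 6, 10, 11, 15, 16, 20, 21

G(0) = 0
G(1) = mex{} = 0
G(2) = mex{0} = 1
G(3) = mex{0,0} = 1
G(4) = mex{1,0} = 2
G(5) = mex{1,1} = 0
G(6) = mex{2,1} = 0
G(7) = mex{0,2} = 1
G(8) = mex{0,0} = 1
G(9) = mex{1,0} = 2
G(10) = mex{1,1} = 0
G(11) = mex{2,1} = 0
G(12) = mex{0,2} = 1
G(13) = mex{0,0} = 1
G(14) = mex{1,0} = 2
G(15) = mex{1,1} = 0
G(16) = mex{2,1} = 0
G(17) = mex{0,2} = 1
G(18) = mex{0,0} = 1
G(19) = mex{1,0} = 2
G(20) = mex{1,1} = 0
G(21) = mex{2,1} = 0
P-positions are exactly the n with G(n) = 0.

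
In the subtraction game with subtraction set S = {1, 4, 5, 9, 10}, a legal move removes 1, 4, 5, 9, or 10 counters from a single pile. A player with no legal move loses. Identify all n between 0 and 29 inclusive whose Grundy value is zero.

n :  0  1  2  3  4  5  6  7  8  9 10 11 12 13 14 15 16 17 18 19 20 21 22 23 24 25 26 27 28 29
G :  0  1  0  1  2  3  2  3  0  1  4  5  2  3  0  1  0  1  2  3  2  3  0  1  4  5  2  3  0  1
P-positions are exactly the n with G(n) = 0.

0, 2, 8, 14, 16, 22, 28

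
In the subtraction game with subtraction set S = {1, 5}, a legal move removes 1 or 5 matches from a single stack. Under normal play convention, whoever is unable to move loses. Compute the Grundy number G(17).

1

G(0) = 0
G(1) = mex{0} = 1
G(2) = mex{1} = 0
G(3) = mex{0} = 1
G(4) = mex{1} = 0
G(5) = mex{0,0} = 1
G(6) = mex{1,1} = 0
G(7) = mex{0,0} = 1
G(8) = mex{1,1} = 0
G(9) = mex{0,0} = 1
G(10) = mex{1,1} = 0
G(11) = mex{0,0} = 1
G(12) = mex{1,1} = 0
G(13) = mex{0,0} = 1
G(14) = mex{1,1} = 0
G(15) = mex{0,0} = 1
G(16) = mex{1,1} = 0
G(17) = mex{0,0} = 1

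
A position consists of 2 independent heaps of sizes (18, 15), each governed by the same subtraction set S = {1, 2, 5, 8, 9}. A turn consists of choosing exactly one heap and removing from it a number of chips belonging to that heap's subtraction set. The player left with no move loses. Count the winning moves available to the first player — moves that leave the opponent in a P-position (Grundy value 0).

All heaps use S = {1, 2, 5, 8, 9}:
G(0) = 0
G(1) = mex{0} = 1
G(2) = mex{1,0} = 2
G(3) = mex{2,1} = 0
G(4) = mex{0,2} = 1
G(5) = mex{1,0,0} = 2
G(6) = mex{2,1,1} = 0
G(7) = mex{0,2,2} = 1
G(8) = mex{1,0,0,0} = 2
G(9) = mex{2,1,1,1,0} = 3
G(10) = mex{3,2,2,2,1} = 0
G(11) = mex{0,3,0,0,2} = 1
G(12) = mex{1,0,1,1,0} = 2
G(13) = mex{2,1,2,2,1} = 0
G(14) = mex{0,2,3,0,2} = 1
G(15) = mex{1,0,0,1,0} = 2
G(16) = mex{2,1,1,2,1} = 0
G(17) = mex{0,2,2,3,2} = 1
G(18) = mex{1,0,0,0,3} = 2
Heap A: G(18) = 2.
Heap B: G(15) = 2.
Combined Grundy value = 2 ⊕ 2 = 0.
A winning move leaves total XOR = 0, i.e. changes one component's Grundy value g to g ⊕ X where X is the current total.
Heap A: target g' = 2⊕0 = 2, but every legal move changes the Grundy value (mex property), so 0 moves.
Heap B: target g' = 2⊕0 = 2, but every legal move changes the Grundy value (mex property), so 0 moves.

0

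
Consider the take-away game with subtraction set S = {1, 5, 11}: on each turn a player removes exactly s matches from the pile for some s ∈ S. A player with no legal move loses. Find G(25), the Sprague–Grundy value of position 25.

n :  0  1  2  3  4  5  6  7  8  9 10 11 12 13 14 15 16 17 18 19 20 21 22 23 24 25
G :  0  1  0  1  0  1  0  1  0  1  0  1  0  1  0  1  0  1  0  1  0  1  0  1  0  1

1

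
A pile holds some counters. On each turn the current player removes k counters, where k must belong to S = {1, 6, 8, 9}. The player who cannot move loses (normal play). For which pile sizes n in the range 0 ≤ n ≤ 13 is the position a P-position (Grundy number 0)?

0, 2, 4, 7

G(0) = 0
G(1) = mex{0} = 1
G(2) = mex{1} = 0
G(3) = mex{0} = 1
G(4) = mex{1} = 0
G(5) = mex{0} = 1
G(6) = mex{1,0} = 2
G(7) = mex{2,1} = 0
G(8) = mex{0,0,0} = 1
G(9) = mex{1,1,1,0} = 2
G(10) = mex{2,0,0,1} = 3
G(11) = mex{3,1,1,0} = 2
G(12) = mex{2,2,0,1} = 3
G(13) = mex{3,0,1,0} = 2
P-positions are exactly the n with G(n) = 0.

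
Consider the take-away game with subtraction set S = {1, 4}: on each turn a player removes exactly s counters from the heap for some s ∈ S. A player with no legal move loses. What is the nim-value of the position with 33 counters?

1

G(0) = 0
G(1) = mex{0} = 1
G(2) = mex{1} = 0
G(3) = mex{0} = 1
G(4) = mex{1,0} = 2
G(5) = mex{2,1} = 0
G(6) = mex{0,0} = 1
G(7) = mex{1,1} = 0
G(8) = mex{0,2} = 1
G(9) = mex{1,0} = 2
G(10) = mex{2,1} = 0
G(11) = mex{0,0} = 1
G(12) = mex{1,1} = 0
G(13) = mex{0,2} = 1
G(14) = mex{1,0} = 2
G(15) = mex{2,1} = 0
G(16) = mex{0,0} = 1
G(17) = mex{1,1} = 0
G(18) = mex{0,2} = 1
G(19) = mex{1,0} = 2
G(20) = mex{2,1} = 0
G(21) = mex{0,0} = 1
G(22) = mex{1,1} = 0
G(23) = mex{0,2} = 1
G(24) = mex{1,0} = 2
G(25) = mex{2,1} = 0
G(26) = mex{0,0} = 1
G(27) = mex{1,1} = 0
G(28) = mex{0,2} = 1
G(29) = mex{1,0} = 2
G(30) = mex{2,1} = 0
G(31) = mex{0,0} = 1
G(32) = mex{1,1} = 0
G(33) = mex{0,2} = 1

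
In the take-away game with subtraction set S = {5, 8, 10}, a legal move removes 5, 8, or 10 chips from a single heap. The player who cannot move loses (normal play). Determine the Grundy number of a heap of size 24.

G(0) = 0
G(1) = mex{} = 0
G(2) = mex{} = 0
G(3) = mex{} = 0
G(4) = mex{} = 0
G(5) = mex{0} = 1
G(6) = mex{0} = 1
G(7) = mex{0} = 1
G(8) = mex{0,0} = 1
G(9) = mex{0,0} = 1
G(10) = mex{1,0,0} = 2
G(11) = mex{1,0,0} = 2
G(12) = mex{1,0,0} = 2
G(13) = mex{1,1,0} = 2
G(14) = mex{1,1,0} = 2
G(15) = mex{2,1,1} = 0
G(16) = mex{2,1,1} = 0
G(17) = mex{2,1,1} = 0
G(18) = mex{2,2,1} = 0
G(19) = mex{2,2,1} = 0
G(20) = mex{0,2,2} = 1
G(21) = mex{0,2,2} = 1
G(22) = mex{0,2,2} = 1
G(23) = mex{0,0,2} = 1
G(24) = mex{0,0,2} = 1

1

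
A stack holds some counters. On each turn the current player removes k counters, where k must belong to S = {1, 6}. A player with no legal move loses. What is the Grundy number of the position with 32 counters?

0

n :  0  1  2  3  4  5  6  7  8  9 10 11 12 13 14 15 16 17 18 19 20 21 22 23 24 25 26 27 28 29 30 31 32
G :  0  1  0  1  0  1  2  0  1  0  1  0  1  2  0  1  0  1  0  1  2  0  1  0  1  0  1  2  0  1  0  1  0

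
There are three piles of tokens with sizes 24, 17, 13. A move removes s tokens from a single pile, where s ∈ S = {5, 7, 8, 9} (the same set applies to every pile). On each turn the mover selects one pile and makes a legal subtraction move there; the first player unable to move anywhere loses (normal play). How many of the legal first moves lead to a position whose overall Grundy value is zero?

All piles use S = {5, 7, 8, 9}:
n :  0  1  2  3  4  5  6  7  8  9 10 11 12 13 14 15 16 17 18 19 20 21 22 23 24
G :  0  0  0  0  0  1  1  1  1  1  2  2  2  2  0  0  0  0  0  1  1  1  1  1  2
Pile A: G(24) = 2.
Pile B: G(17) = 0.
Pile C: G(13) = 2.
Combined Grundy value = 2 ⊕ 0 ⊕ 2 = 0.
A winning move leaves total XOR = 0, i.e. changes one component's Grundy value g to g ⊕ X where X is the current total.
Pile A: target g' = 2⊕0 = 2, but every legal move changes the Grundy value (mex property), so 0 moves.
Pile B: target g' = 0⊕0 = 0, but every legal move changes the Grundy value (mex property), so 0 moves.
Pile C: target g' = 2⊕0 = 2, but every legal move changes the Grundy value (mex property), so 0 moves.

0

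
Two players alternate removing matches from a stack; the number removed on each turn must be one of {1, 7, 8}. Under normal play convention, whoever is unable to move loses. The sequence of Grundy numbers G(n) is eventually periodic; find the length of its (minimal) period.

G(0) = 0
G(1) = mex{0} = 1
G(2) = mex{1} = 0
G(3) = mex{0} = 1
G(4) = mex{1} = 0
G(5) = mex{0} = 1
G(6) = mex{1} = 0
G(7) = mex{0,0} = 1
G(8) = mex{1,1,0} = 2
G(9) = mex{2,0,1} = 3
G(10) = mex{3,1,0} = 2
G(11) = mex{2,0,1} = 3
G(12) = mex{3,1,0} = 2
G(13) = mex{2,0,1} = 3
G(14) = mex{3,1,0} = 2
G(15) = mex{2,2,1} = 0
G(16) = mex{0,3,2} = 1
G(17) = mex{1,2,3} = 0
G(18) = mex{0,3,2} = 1
G(19) = mex{1,2,3} = 0
G(20) = mex{0,3,2} = 1
G(21) = mex{1,2,3} = 0
G(22) = mex{0,0,2} = 1
G(23) = mex{1,1,0} = 2
G(24) = mex{2,0,1} = 3
G(25) = mex{3,1,0} = 2
G(26) = mex{2,0,1} = 3
G(27) = mex{3,1,0} = 2
G(28) = mex{2,0,1} = 3
G(29) = mex{3,1,0} = 2
G(30) = mex{2,2,1} = 0
G(31) = mex{0,3,2} = 1
G(n+15) = G(n) holds for n = 0,…,7 (a full window of length max(S) = 8), so the sequence is purely periodic with period 15.

15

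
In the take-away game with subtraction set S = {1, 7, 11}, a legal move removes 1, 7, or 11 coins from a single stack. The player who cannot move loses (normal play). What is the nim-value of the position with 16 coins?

0

G(0) = 0
G(1) = mex{0} = 1
G(2) = mex{1} = 0
G(3) = mex{0} = 1
G(4) = mex{1} = 0
G(5) = mex{0} = 1
G(6) = mex{1} = 0
G(7) = mex{0,0} = 1
G(8) = mex{1,1} = 0
G(9) = mex{0,0} = 1
G(10) = mex{1,1} = 0
G(11) = mex{0,0,0} = 1
G(12) = mex{1,1,1} = 0
G(13) = mex{0,0,0} = 1
G(14) = mex{1,1,1} = 0
G(15) = mex{0,0,0} = 1
G(16) = mex{1,1,1} = 0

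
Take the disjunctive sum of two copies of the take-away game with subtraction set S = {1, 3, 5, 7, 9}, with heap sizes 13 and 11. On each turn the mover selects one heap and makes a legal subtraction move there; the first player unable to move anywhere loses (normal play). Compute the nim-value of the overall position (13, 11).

0

All heaps use S = {1, 3, 5, 7, 9}:
G(0) = 0
G(1) = mex{0} = 1
G(2) = mex{1} = 0
G(3) = mex{0,0} = 1
G(4) = mex{1,1} = 0
G(5) = mex{0,0,0} = 1
G(6) = mex{1,1,1} = 0
G(7) = mex{0,0,0,0} = 1
G(8) = mex{1,1,1,1} = 0
G(9) = mex{0,0,0,0,0} = 1
G(10) = mex{1,1,1,1,1} = 0
G(11) = mex{0,0,0,0,0} = 1
G(12) = mex{1,1,1,1,1} = 0
G(13) = mex{0,0,0,0,0} = 1
Heap A: G(13) = 1.
Heap B: G(11) = 1.
Combined Grundy value = 1 ⊕ 1 = 0.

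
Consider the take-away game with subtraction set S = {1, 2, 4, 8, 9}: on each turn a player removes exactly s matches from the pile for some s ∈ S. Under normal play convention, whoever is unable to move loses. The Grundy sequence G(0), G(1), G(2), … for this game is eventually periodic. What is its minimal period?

G(0) = 0
G(1) = mex{0} = 1
G(2) = mex{1,0} = 2
G(3) = mex{2,1} = 0
G(4) = mex{0,2,0} = 1
G(5) = mex{1,0,1} = 2
G(6) = mex{2,1,2} = 0
G(7) = mex{0,2,0} = 1
G(8) = mex{1,0,1,0} = 2
G(9) = mex{2,1,2,1,0} = 3
G(10) = mex{3,2,0,2,1} = 4
G(11) = mex{4,3,1,0,2} = 5
G(12) = mex{5,4,2,1,0} = 3
G(13) = mex{3,5,3,2,1} = 0
G(14) = mex{0,3,4,0,2} = 1
G(15) = mex{1,0,5,1,0} = 2
G(16) = mex{2,1,3,2,1} = 0
G(17) = mex{0,2,0,3,2} = 1
G(18) = mex{1,0,1,4,3} = 2
G(19) = mex{2,1,2,5,4} = 0
G(20) = mex{0,2,0,3,5} = 1
G(21) = mex{1,0,1,0,3} = 2
G(22) = mex{2,1,2,1,0} = 3
G(23) = mex{3,2,0,2,1} = 4
G(24) = mex{4,3,1,0,2} = 5
G(25) = mex{5,4,2,1,0} = 3
G(26) = mex{3,5,3,2,1} = 0
G(27) = mex{0,3,4,0,2} = 1
G(n+13) = G(n) holds for n = 0,…,8 (a full window of length max(S) = 9), so the sequence is purely periodic with period 13.

13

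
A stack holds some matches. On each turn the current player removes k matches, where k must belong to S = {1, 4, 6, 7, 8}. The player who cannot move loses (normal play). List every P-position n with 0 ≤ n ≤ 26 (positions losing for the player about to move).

G(0) = 0
G(1) = mex{0} = 1
G(2) = mex{1} = 0
G(3) = mex{0} = 1
G(4) = mex{1,0} = 2
G(5) = mex{2,1} = 0
G(6) = mex{0,0,0} = 1
G(7) = mex{1,1,1,0} = 2
G(8) = mex{2,2,0,1,0} = 3
G(9) = mex{3,0,1,0,1} = 2
G(10) = mex{2,1,2,1,0} = 3
G(11) = mex{3,2,0,2,1} = 4
G(12) = mex{4,3,1,0,2} = 5
G(13) = mex{5,2,2,1,0} = 3
G(14) = mex{3,3,3,2,1} = 0
G(15) = mex{0,4,2,3,2} = 1
G(16) = mex{1,5,3,2,3} = 0
G(17) = mex{0,3,4,3,2} = 1
G(18) = mex{1,0,5,4,3} = 2
G(19) = mex{2,1,3,5,4} = 0
G(20) = mex{0,0,0,3,5} = 1
G(21) = mex{1,1,1,0,3} = 2
G(22) = mex{2,2,0,1,0} = 3
G(23) = mex{3,0,1,0,1} = 2
G(24) = mex{2,1,2,1,0} = 3
G(25) = mex{3,2,0,2,1} = 4
G(26) = mex{4,3,1,0,2} = 5
P-positions are exactly the n with G(n) = 0.

0, 2, 5, 14, 16, 19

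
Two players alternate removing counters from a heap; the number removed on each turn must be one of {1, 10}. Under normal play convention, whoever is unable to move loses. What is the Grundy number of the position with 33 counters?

0

G(0) = 0
G(1) = mex{0} = 1
G(2) = mex{1} = 0
G(3) = mex{0} = 1
G(4) = mex{1} = 0
G(5) = mex{0} = 1
G(6) = mex{1} = 0
G(7) = mex{0} = 1
G(8) = mex{1} = 0
G(9) = mex{0} = 1
G(10) = mex{1,0} = 2
G(11) = mex{2,1} = 0
G(12) = mex{0,0} = 1
G(13) = mex{1,1} = 0
G(14) = mex{0,0} = 1
G(15) = mex{1,1} = 0
G(16) = mex{0,0} = 1
G(17) = mex{1,1} = 0
G(18) = mex{0,0} = 1
G(19) = mex{1,1} = 0
G(20) = mex{0,2} = 1
G(21) = mex{1,0} = 2
G(22) = mex{2,1} = 0
G(23) = mex{0,0} = 1
G(24) = mex{1,1} = 0
G(25) = mex{0,0} = 1
G(26) = mex{1,1} = 0
G(27) = mex{0,0} = 1
G(28) = mex{1,1} = 0
G(29) = mex{0,0} = 1
G(30) = mex{1,1} = 0
G(31) = mex{0,2} = 1
G(32) = mex{1,0} = 2
G(33) = mex{2,1} = 0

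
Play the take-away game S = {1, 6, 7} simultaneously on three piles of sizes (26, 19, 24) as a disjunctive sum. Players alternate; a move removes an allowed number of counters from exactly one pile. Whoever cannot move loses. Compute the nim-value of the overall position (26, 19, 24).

3

All piles use S = {1, 6, 7}:
G(0) = 0
G(1) = mex{0} = 1
G(2) = mex{1} = 0
G(3) = mex{0} = 1
G(4) = mex{1} = 0
G(5) = mex{0} = 1
G(6) = mex{1,0} = 2
G(7) = mex{2,1,0} = 3
G(8) = mex{3,0,1} = 2
G(9) = mex{2,1,0} = 3
G(10) = mex{3,0,1} = 2
G(11) = mex{2,1,0} = 3
G(12) = mex{3,2,1} = 0
G(13) = mex{0,3,2} = 1
G(14) = mex{1,2,3} = 0
G(15) = mex{0,3,2} = 1
G(16) = mex{1,2,3} = 0
G(17) = mex{0,3,2} = 1
G(18) = mex{1,0,3} = 2
G(19) = mex{2,1,0} = 3
G(20) = mex{3,0,1} = 2
G(21) = mex{2,1,0} = 3
G(22) = mex{3,0,1} = 2
G(23) = mex{2,1,0} = 3
G(24) = mex{3,2,1} = 0
G(25) = mex{0,3,2} = 1
G(26) = mex{1,2,3} = 0
Pile A: G(26) = 0.
Pile B: G(19) = 3.
Pile C: G(24) = 0.
Combined Grundy value = 0 ⊕ 3 ⊕ 0 = 3.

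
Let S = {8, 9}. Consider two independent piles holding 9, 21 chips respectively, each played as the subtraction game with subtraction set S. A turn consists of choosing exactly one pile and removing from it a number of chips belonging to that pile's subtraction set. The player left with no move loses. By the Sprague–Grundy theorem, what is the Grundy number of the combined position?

All piles use S = {8, 9}:
n :  0  1  2  3  4  5  6  7  8  9 10 11 12 13 14 15 16 17 18 19 20 21
G :  0  0  0  0  0  0  0  0  1  1  1  1  1  1  1  1  2  0  0  0  0  0
Pile A: G(9) = 1.
Pile B: G(21) = 0.
Combined Grundy value = 1 ⊕ 0 = 1.

1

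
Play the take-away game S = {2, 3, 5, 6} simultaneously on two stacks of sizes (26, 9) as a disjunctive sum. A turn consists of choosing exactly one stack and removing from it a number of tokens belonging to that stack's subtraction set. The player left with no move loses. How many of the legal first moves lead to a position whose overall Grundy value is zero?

2

All stacks use S = {2, 3, 5, 6}:
G(0) = 0
G(1) = mex{} = 0
G(2) = mex{0} = 1
G(3) = mex{0,0} = 1
G(4) = mex{1,0} = 2
G(5) = mex{1,1,0} = 2
G(6) = mex{2,1,0,0} = 3
G(7) = mex{2,2,1,0} = 3
G(8) = mex{3,2,1,1} = 0
G(9) = mex{3,3,2,1} = 0
G(10) = mex{0,3,2,2} = 1
G(11) = mex{0,0,3,2} = 1
G(12) = mex{1,0,3,3} = 2
G(13) = mex{1,1,0,3} = 2
G(14) = mex{2,1,0,0} = 3
G(15) = mex{2,2,1,0} = 3
G(16) = mex{3,2,1,1} = 0
G(17) = mex{3,3,2,1} = 0
G(18) = mex{0,3,2,2} = 1
G(19) = mex{0,0,3,2} = 1
G(20) = mex{1,0,3,3} = 2
G(21) = mex{1,1,0,3} = 2
G(22) = mex{2,1,0,0} = 3
G(23) = mex{2,2,1,0} = 3
G(24) = mex{3,2,1,1} = 0
G(25) = mex{3,3,2,1} = 0
G(26) = mex{0,3,2,2} = 1
Stack A: G(26) = 1.
Stack B: G(9) = 0.
Combined Grundy value = 1 ⊕ 0 = 1.
A winning move leaves total XOR = 0, i.e. changes one component's Grundy value g to g ⊕ X where X is the current total.
Stack A: need g' = 1⊕1 = 0. Options: 26−2→G=0, 26−3→G=3, 26−5→G=2, 26−6→G=2. Hits: 1.
Stack B: need g' = 0⊕1 = 1. Options: 9−2→G=3, 9−3→G=3, 9−5→G=2, 9−6→G=1. Hits: 1.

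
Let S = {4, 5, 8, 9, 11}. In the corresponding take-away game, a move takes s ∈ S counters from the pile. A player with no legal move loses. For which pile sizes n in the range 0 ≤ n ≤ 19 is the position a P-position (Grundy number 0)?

n :  0  1  2  3  4  5  6  7  8  9 10 11 12 13 14 15 16 17 18 19
G :  0  0  0  0  1  1  1  1  2  2  2  2  3  3  3  0  0  0  0  1
P-positions are exactly the n with G(n) = 0.

0, 1, 2, 3, 15, 16, 17, 18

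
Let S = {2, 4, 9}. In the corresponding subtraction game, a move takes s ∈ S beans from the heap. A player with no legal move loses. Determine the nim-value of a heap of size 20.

1

n :  0  1  2  3  4  5  6  7  8  9 10 11 12 13 14 15 16 17 18 19 20
G :  0  0  1  1  2  2  0  0  1  1  2  2  0  0  1  1  2  2  0  0  1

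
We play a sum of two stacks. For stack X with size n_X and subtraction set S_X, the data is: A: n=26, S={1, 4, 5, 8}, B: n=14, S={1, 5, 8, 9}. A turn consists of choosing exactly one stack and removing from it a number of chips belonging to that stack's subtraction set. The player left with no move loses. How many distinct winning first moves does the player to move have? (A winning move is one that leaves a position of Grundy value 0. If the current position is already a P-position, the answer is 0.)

Stack A, S = {1, 4, 5, 8}:
n :  0  1  2  3  4  5  6  7  8  9 10 11 12 13 14 15 16 17 18 19 20 21 22 23 24 25 26
G :  0  1  0  1  2  3  2  3  4  0  1  0  1  2  3  2  3  4  0  1  0  1  2  3  2  3  4
G_A(26) = 4.
Stack B, S = {1, 5, 8, 9}:
G(0) = 0
G(1) = mex{0} = 1
G(2) = mex{1} = 0
G(3) = mex{0} = 1
G(4) = mex{1} = 0
G(5) = mex{0,0} = 1
G(6) = mex{1,1} = 0
G(7) = mex{0,0} = 1
G(8) = mex{1,1,0} = 2
G(9) = mex{2,0,1,0} = 3
G(10) = mex{3,1,0,1} = 2
G(11) = mex{2,0,1,0} = 3
G(12) = mex{3,1,0,1} = 2
G(13) = mex{2,2,1,0} = 3
G(14) = mex{3,3,0,1} = 2
G_B(14) = 2.
Combined Grundy value = 4 ⊕ 2 = 6.
A winning move leaves total XOR = 0, i.e. changes one component's Grundy value g to g ⊕ X where X is the current total.
Stack A: need g' = 4⊕6 = 2. Options: 26−1→G=3, 26−4→G=2, 26−5→G=1, 26−8→G=0. Hits: 1.
Stack B: need g' = 2⊕6 = 4. Options: 14−1→G=3, 14−5→G=3, 14−8→G=0, 14−9→G=1. Hits: 0.

1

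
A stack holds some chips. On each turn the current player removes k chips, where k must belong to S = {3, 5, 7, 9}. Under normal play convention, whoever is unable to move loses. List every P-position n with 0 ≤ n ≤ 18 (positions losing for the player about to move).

G(0) = 0
G(1) = mex{} = 0
G(2) = mex{} = 0
G(3) = mex{0} = 1
G(4) = mex{0} = 1
G(5) = mex{0,0} = 1
G(6) = mex{1,0} = 2
G(7) = mex{1,0,0} = 2
G(8) = mex{1,1,0} = 2
G(9) = mex{2,1,0,0} = 3
G(10) = mex{2,1,1,0} = 3
G(11) = mex{2,2,1,0} = 3
G(12) = mex{3,2,1,1} = 0
G(13) = mex{3,2,2,1} = 0
G(14) = mex{3,3,2,1} = 0
G(15) = mex{0,3,2,2} = 1
G(16) = mex{0,3,3,2} = 1
G(17) = mex{0,0,3,2} = 1
G(18) = mex{1,0,3,3} = 2
P-positions are exactly the n with G(n) = 0.

0, 1, 2, 12, 13, 14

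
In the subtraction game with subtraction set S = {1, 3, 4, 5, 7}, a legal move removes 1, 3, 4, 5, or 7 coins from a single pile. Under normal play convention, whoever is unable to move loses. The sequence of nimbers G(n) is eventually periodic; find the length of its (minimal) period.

n :  0  1  2  3  4  5  6  7  8  9 10 11 12 13 14 15 16 17
G :  0  1  0  1  2  3  2  3  0  1  0  1  2  3  2  3  0  1
G(n+8) = G(n) holds for n = 0,…,6 (a full window of length max(S) = 7), so the sequence is purely periodic with period 8.

8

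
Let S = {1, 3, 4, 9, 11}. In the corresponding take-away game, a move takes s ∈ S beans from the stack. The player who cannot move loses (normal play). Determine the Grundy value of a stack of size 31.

0

G(0) = 0
G(1) = mex{0} = 1
G(2) = mex{1} = 0
G(3) = mex{0,0} = 1
G(4) = mex{1,1,0} = 2
G(5) = mex{2,0,1} = 3
G(6) = mex{3,1,0} = 2
G(7) = mex{2,2,1} = 0
G(8) = mex{0,3,2} = 1
G(9) = mex{1,2,3,0} = 4
G(10) = mex{4,0,2,1} = 3
G(11) = mex{3,1,0,0,0} = 2
G(12) = mex{2,4,1,1,1} = 0
G(13) = mex{0,3,4,2,0} = 1
G(14) = mex{1,2,3,3,1} = 0
G(15) = mex{0,0,2,2,2} = 1
G(16) = mex{1,1,0,0,3} = 2
G(17) = mex{2,0,1,1,2} = 3
G(18) = mex{3,1,0,4,0} = 2
G(19) = mex{2,2,1,3,1} = 0
G(20) = mex{0,3,2,2,4} = 1
G(21) = mex{1,2,3,0,3} = 4
G(22) = mex{4,0,2,1,2} = 3
G(23) = mex{3,1,0,0,0} = 2
G(24) = mex{2,4,1,1,1} = 0
G(25) = mex{0,3,4,2,0} = 1
G(26) = mex{1,2,3,3,1} = 0
G(27) = mex{0,0,2,2,2} = 1
G(28) = mex{1,1,0,0,3} = 2
G(29) = mex{2,0,1,1,2} = 3
G(30) = mex{3,1,0,4,0} = 2
G(31) = mex{2,2,1,3,1} = 0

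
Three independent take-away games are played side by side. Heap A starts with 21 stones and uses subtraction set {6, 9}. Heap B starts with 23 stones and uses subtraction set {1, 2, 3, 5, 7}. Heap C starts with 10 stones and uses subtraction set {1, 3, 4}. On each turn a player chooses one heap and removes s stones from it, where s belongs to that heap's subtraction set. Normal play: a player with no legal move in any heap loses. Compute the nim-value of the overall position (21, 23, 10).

Heap A, S = {6, 9}:
G(0) = 0
G(1) = mex{} = 0
G(2) = mex{} = 0
G(3) = mex{} = 0
G(4) = mex{} = 0
G(5) = mex{} = 0
G(6) = mex{0} = 1
G(7) = mex{0} = 1
G(8) = mex{0} = 1
G(9) = mex{0,0} = 1
G(10) = mex{0,0} = 1
G(11) = mex{0,0} = 1
G(12) = mex{1,0} = 2
G(13) = mex{1,0} = 2
G(14) = mex{1,0} = 2
G(15) = mex{1,1} = 0
G(16) = mex{1,1} = 0
G(17) = mex{1,1} = 0
G(18) = mex{2,1} = 0
G(19) = mex{2,1} = 0
G(20) = mex{2,1} = 0
G(21) = mex{0,2} = 1
G_A(21) = 1.
Heap B, S = {1, 2, 3, 5, 7}:
n :  0  1  2  3  4  5  6  7  8  9 10 11 12 13 14 15 16 17 18 19 20 21 22 23
G :  0  1  2  3  0  1  2  3  0  1  2  3  0  1  2  3  0  1  2  3  0  1  2  3
G_B(23) = 3.
Heap C, S = {1, 3, 4}:
G(0) = 0
G(1) = mex{0} = 1
G(2) = mex{1} = 0
G(3) = mex{0,0} = 1
G(4) = mex{1,1,0} = 2
G(5) = mex{2,0,1} = 3
G(6) = mex{3,1,0} = 2
G(7) = mex{2,2,1} = 0
G(8) = mex{0,3,2} = 1
G(9) = mex{1,2,3} = 0
G(10) = mex{0,0,2} = 1
G_C(10) = 1.
Combined Grundy value = 1 ⊕ 3 ⊕ 1 = 3.

3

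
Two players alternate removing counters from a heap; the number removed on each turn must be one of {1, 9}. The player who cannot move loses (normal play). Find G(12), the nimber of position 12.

n :  0  1  2  3  4  5  6  7  8  9 10 11 12
G :  0  1  0  1  0  1  0  1  0  1  0  1  0

0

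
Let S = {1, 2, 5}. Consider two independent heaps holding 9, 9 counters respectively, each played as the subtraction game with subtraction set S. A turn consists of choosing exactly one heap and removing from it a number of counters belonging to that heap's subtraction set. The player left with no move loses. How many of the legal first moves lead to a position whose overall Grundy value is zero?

0

All heaps use S = {1, 2, 5}:
G(0) = 0
G(1) = mex{0} = 1
G(2) = mex{1,0} = 2
G(3) = mex{2,1} = 0
G(4) = mex{0,2} = 1
G(5) = mex{1,0,0} = 2
G(6) = mex{2,1,1} = 0
G(7) = mex{0,2,2} = 1
G(8) = mex{1,0,0} = 2
G(9) = mex{2,1,1} = 0
Heap A: G(9) = 0.
Heap B: G(9) = 0.
Combined Grundy value = 0 ⊕ 0 = 0.
A winning move leaves total XOR = 0, i.e. changes one component's Grundy value g to g ⊕ X where X is the current total.
Heap A: target g' = 0⊕0 = 0, but every legal move changes the Grundy value (mex property), so 0 moves.
Heap B: target g' = 0⊕0 = 0, but every legal move changes the Grundy value (mex property), so 0 moves.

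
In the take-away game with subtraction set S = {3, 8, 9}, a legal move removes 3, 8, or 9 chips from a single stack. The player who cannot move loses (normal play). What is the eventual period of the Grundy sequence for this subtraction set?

n :  0  1  2  3  4  5  6  7  8  9 10 11 12 13 14 15 16 17 18 19 20 21 22 23 24 25 26 27 28 29 30 31 32 33 34 35
G :  0  0  0  1  1  1  0  0  2  1  1  3  0  0  2  1  1  0  0  0  1  1  1  0  0  2  1  1  3  0  0  2  1  1  0  0
G(n+17) = G(n) holds for n = 0,…,8 (a full window of length max(S) = 9), so the sequence is purely periodic with period 17.

17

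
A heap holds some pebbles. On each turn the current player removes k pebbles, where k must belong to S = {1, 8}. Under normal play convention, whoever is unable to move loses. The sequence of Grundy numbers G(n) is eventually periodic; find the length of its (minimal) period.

n :  0  1  2  3  4  5  6  7  8  9 10 11 12 13 14 15 16 17 18 19
G :  0  1  0  1  0  1  0  1  2  0  1  0  1  0  1  0  1  2  0  1
G(n+9) = G(n) holds for n = 0,…,7 (a full window of length max(S) = 8), so the sequence is purely periodic with period 9.

9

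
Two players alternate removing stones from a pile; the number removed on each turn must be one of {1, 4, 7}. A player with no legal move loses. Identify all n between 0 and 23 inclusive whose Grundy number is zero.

n :  0  1  2  3  4  5  6  7  8  9 10 11 12 13 14 15 16 17 18 19 20 21 22 23
G :  0  1  0  1  2  0  1  2  0  1  0  1  2  0  1  2  0  1  0  1  2  0  1  2
P-positions are exactly the n with G(n) = 0.

0, 2, 5, 8, 10, 13, 16, 18, 21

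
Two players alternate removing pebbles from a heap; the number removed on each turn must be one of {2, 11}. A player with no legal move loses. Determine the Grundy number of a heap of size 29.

G(0) = 0
G(1) = mex{} = 0
G(2) = mex{0} = 1
G(3) = mex{0} = 1
G(4) = mex{1} = 0
G(5) = mex{1} = 0
G(6) = mex{0} = 1
G(7) = mex{0} = 1
G(8) = mex{1} = 0
G(9) = mex{1} = 0
G(10) = mex{0} = 1
G(11) = mex{0,0} = 1
G(12) = mex{1,0} = 2
G(13) = mex{1,1} = 0
G(14) = mex{2,1} = 0
G(15) = mex{0,0} = 1
G(16) = mex{0,0} = 1
G(17) = mex{1,1} = 0
G(18) = mex{1,1} = 0
G(19) = mex{0,0} = 1
G(20) = mex{0,0} = 1
G(21) = mex{1,1} = 0
G(22) = mex{1,1} = 0
G(23) = mex{0,2} = 1
G(24) = mex{0,0} = 1
G(25) = mex{1,0} = 2
G(26) = mex{1,1} = 0
G(27) = mex{2,1} = 0
G(28) = mex{0,0} = 1
G(29) = mex{0,0} = 1

1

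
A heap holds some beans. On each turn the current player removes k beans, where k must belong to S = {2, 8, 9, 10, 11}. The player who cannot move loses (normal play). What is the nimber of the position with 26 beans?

2

G(0) = 0
G(1) = mex{} = 0
G(2) = mex{0} = 1
G(3) = mex{0} = 1
G(4) = mex{1} = 0
G(5) = mex{1} = 0
G(6) = mex{0} = 1
G(7) = mex{0} = 1
G(8) = mex{1,0} = 2
G(9) = mex{1,0,0} = 2
G(10) = mex{2,1,0,0} = 3
G(11) = mex{2,1,1,0,0} = 3
G(12) = mex{3,0,1,1,0} = 2
G(13) = mex{3,0,0,1,1} = 2
G(14) = mex{2,1,0,0,1} = 3
G(15) = mex{2,1,1,0,0} = 3
G(16) = mex{3,2,1,1,0} = 4
G(17) = mex{3,2,2,1,1} = 0
G(18) = mex{4,3,2,2,1} = 0
G(19) = mex{0,3,3,2,2} = 1
G(20) = mex{0,2,3,3,2} = 1
G(21) = mex{1,2,2,3,3} = 0
G(22) = mex{1,3,2,2,3} = 0
G(23) = mex{0,3,3,2,2} = 1
G(24) = mex{0,4,3,3,2} = 1
G(25) = mex{1,0,4,3,3} = 2
G(26) = mex{1,0,0,4,3} = 2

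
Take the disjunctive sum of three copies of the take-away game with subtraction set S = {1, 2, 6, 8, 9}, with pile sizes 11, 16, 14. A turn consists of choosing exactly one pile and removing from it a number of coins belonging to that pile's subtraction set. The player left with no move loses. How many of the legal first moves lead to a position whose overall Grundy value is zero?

All piles use S = {1, 2, 6, 8, 9}:
n :  0  1  2  3  4  5  6  7  8  9 10 11 12 13 14 15 16
G :  0  1  2  0  1  2  3  0  1  2  0  1  2  3  0  1  2
Pile A: G(11) = 1.
Pile B: G(16) = 2.
Pile C: G(14) = 0.
Combined Grundy value = 1 ⊕ 2 ⊕ 0 = 3.
A winning move leaves total XOR = 0, i.e. changes one component's Grundy value g to g ⊕ X where X is the current total.
Pile A: need g' = 1⊕3 = 2. Options: 11−1→G=0, 11−2→G=2, 11−6→G=2, 11−8→G=0, 11−9→G=2. Hits: 3.
Pile B: need g' = 2⊕3 = 1. Options: 16−1→G=1, 16−2→G=0, 16−6→G=0, 16−8→G=1, 16−9→G=0. Hits: 2.
Pile C: need g' = 0⊕3 = 3. Options: 14−1→G=3, 14−2→G=2, 14−6→G=1, 14−8→G=3, 14−9→G=2. Hits: 2.

7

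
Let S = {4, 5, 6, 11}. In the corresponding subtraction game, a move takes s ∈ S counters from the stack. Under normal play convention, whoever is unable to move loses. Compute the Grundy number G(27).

n :  0  1  2  3  4  5  6  7  8  9 10 11 12 13 14 15 16 17 18 19 20 21 22 23 24 25 26 27
G :  0  0  0  0  1  1  1  1  2  2  0  2  3  3  1  3  4  0  0  0  0  1  1  1  1  2  2  0

0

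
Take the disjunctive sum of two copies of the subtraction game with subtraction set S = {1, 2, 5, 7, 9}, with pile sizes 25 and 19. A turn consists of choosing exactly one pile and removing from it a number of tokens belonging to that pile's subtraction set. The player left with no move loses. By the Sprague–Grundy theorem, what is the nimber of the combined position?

7

All piles use S = {1, 2, 5, 7, 9}:
G(0) = 0
G(1) = mex{0} = 1
G(2) = mex{1,0} = 2
G(3) = mex{2,1} = 0
G(4) = mex{0,2} = 1
G(5) = mex{1,0,0} = 2
G(6) = mex{2,1,1} = 0
G(7) = mex{0,2,2,0} = 1
G(8) = mex{1,0,0,1} = 2
G(9) = mex{2,1,1,2,0} = 3
G(10) = mex{3,2,2,0,1} = 4
G(11) = mex{4,3,0,1,2} = 5
G(12) = mex{5,4,1,2,0} = 3
G(13) = mex{3,5,2,0,1} = 4
G(14) = mex{4,3,3,1,2} = 0
G(15) = mex{0,4,4,2,0} = 1
G(16) = mex{1,0,5,3,1} = 2
G(17) = mex{2,1,3,4,2} = 0
G(18) = mex{0,2,4,5,3} = 1
G(19) = mex{1,0,0,3,4} = 2
G(20) = mex{2,1,1,4,5} = 0
G(21) = mex{0,2,2,0,3} = 1
G(22) = mex{1,0,0,1,4} = 2
G(23) = mex{2,1,1,2,0} = 3
G(24) = mex{3,2,2,0,1} = 4
G(25) = mex{4,3,0,1,2} = 5
Pile A: G(25) = 5.
Pile B: G(19) = 2.
Combined Grundy value = 5 ⊕ 2 = 7.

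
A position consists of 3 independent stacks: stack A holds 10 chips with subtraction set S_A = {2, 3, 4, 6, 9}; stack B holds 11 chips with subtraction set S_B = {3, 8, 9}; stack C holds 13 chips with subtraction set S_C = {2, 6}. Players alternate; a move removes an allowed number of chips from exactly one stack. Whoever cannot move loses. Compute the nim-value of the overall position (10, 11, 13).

2

Stack A, S = {2, 3, 4, 6, 9}:
G(0) = 0
G(1) = mex{} = 0
G(2) = mex{0} = 1
G(3) = mex{0,0} = 1
G(4) = mex{1,0,0} = 2
G(5) = mex{1,1,0} = 2
G(6) = mex{2,1,1,0} = 3
G(7) = mex{2,2,1,0} = 3
G(8) = mex{3,2,2,1} = 0
G(9) = mex{3,3,2,1,0} = 4
G(10) = mex{0,3,3,2,0} = 1
G_A(10) = 1.
Stack B, S = {3, 8, 9}:
n :  0  1  2  3  4  5  6  7  8  9 10 11
G :  0  0  0  1  1  1  0  0  2  1  1  3
G_B(11) = 3.
Stack C, S = {2, 6}:
G(0) = 0
G(1) = mex{} = 0
G(2) = mex{0} = 1
G(3) = mex{0} = 1
G(4) = mex{1} = 0
G(5) = mex{1} = 0
G(6) = mex{0,0} = 1
G(7) = mex{0,0} = 1
G(8) = mex{1,1} = 0
G(9) = mex{1,1} = 0
G(10) = mex{0,0} = 1
G(11) = mex{0,0} = 1
G(12) = mex{1,1} = 0
G(13) = mex{1,1} = 0
G_C(13) = 0.
Combined Grundy value = 1 ⊕ 3 ⊕ 0 = 2.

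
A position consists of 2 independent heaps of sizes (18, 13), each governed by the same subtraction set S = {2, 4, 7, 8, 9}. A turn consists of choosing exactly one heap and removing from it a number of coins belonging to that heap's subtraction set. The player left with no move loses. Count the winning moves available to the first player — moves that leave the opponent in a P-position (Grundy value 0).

1

All heaps use S = {2, 4, 7, 8, 9}:
G(0) = 0
G(1) = mex{} = 0
G(2) = mex{0} = 1
G(3) = mex{0} = 1
G(4) = mex{1,0} = 2
G(5) = mex{1,0} = 2
G(6) = mex{2,1} = 0
G(7) = mex{2,1,0} = 3
G(8) = mex{0,2,0,0} = 1
G(9) = mex{3,2,1,0,0} = 4
G(10) = mex{1,0,1,1,0} = 2
G(11) = mex{4,3,2,1,1} = 0
G(12) = mex{2,1,2,2,1} = 0
G(13) = mex{0,4,0,2,2} = 1
G(14) = mex{0,2,3,0,2} = 1
G(15) = mex{1,0,1,3,0} = 2
G(16) = mex{1,0,4,1,3} = 2
G(17) = mex{2,1,2,4,1} = 0
G(18) = mex{2,1,0,2,4} = 3
Heap A: G(18) = 3.
Heap B: G(13) = 1.
Combined Grundy value = 3 ⊕ 1 = 2.
A winning move leaves total XOR = 0, i.e. changes one component's Grundy value g to g ⊕ X where X is the current total.
Heap A: need g' = 3⊕2 = 1. Options: 18−2→G=2, 18−4→G=1, 18−7→G=0, 18−8→G=2, 18−9→G=4. Hits: 1.
Heap B: need g' = 1⊕2 = 3. Options: 13−2→G=0, 13−4→G=4, 13−7→G=0, 13−8→G=2, 13−9→G=2. Hits: 0.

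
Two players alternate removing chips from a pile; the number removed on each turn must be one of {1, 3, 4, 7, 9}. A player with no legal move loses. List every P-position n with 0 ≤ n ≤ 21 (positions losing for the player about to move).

0, 2, 8, 10, 16, 18

n :  0  1  2  3  4  5  6  7  8  9 10 11 12 13 14 15 16 17 18 19 20 21
G :  0  1  0  1  2  3  2  3  0  1  0  1  2  3  2  3  0  1  0  1  2  3
P-positions are exactly the n with G(n) = 0.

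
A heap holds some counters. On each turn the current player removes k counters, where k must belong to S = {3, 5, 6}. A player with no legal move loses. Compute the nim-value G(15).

G(0) = 0
G(1) = mex{} = 0
G(2) = mex{} = 0
G(3) = mex{0} = 1
G(4) = mex{0} = 1
G(5) = mex{0,0} = 1
G(6) = mex{1,0,0} = 2
G(7) = mex{1,0,0} = 2
G(8) = mex{1,1,0} = 2
G(9) = mex{2,1,1} = 0
G(10) = mex{2,1,1} = 0
G(11) = mex{2,2,1} = 0
G(12) = mex{0,2,2} = 1
G(13) = mex{0,2,2} = 1
G(14) = mex{0,0,2} = 1
G(15) = mex{1,0,0} = 2

2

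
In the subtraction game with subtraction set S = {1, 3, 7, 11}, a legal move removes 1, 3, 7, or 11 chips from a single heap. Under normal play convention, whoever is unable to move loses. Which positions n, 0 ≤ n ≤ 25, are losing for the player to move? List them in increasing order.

0, 2, 4, 6, 8, 10, 12, 14, 16, 18, 20, 22, 24

n :  0  1  2  3  4  5  6  7  8  9 10 11 12 13 14 15 16 17 18 19 20 21 22 23 24 25
G :  0  1  0  1  0  1  0  1  0  1  0  1  0  1  0  1  0  1  0  1  0  1  0  1  0  1
P-positions are exactly the n with G(n) = 0.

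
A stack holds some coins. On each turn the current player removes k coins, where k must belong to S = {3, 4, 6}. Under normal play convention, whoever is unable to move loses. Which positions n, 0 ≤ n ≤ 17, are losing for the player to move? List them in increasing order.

G(0) = 0
G(1) = mex{} = 0
G(2) = mex{} = 0
G(3) = mex{0} = 1
G(4) = mex{0,0} = 1
G(5) = mex{0,0} = 1
G(6) = mex{1,0,0} = 2
G(7) = mex{1,1,0} = 2
G(8) = mex{1,1,0} = 2
G(9) = mex{2,1,1} = 0
G(10) = mex{2,2,1} = 0
G(11) = mex{2,2,1} = 0
G(12) = mex{0,2,2} = 1
G(13) = mex{0,0,2} = 1
G(14) = mex{0,0,2} = 1
G(15) = mex{1,0,0} = 2
G(16) = mex{1,1,0} = 2
G(17) = mex{1,1,0} = 2
P-positions are exactly the n with G(n) = 0.

0, 1, 2, 9, 10, 11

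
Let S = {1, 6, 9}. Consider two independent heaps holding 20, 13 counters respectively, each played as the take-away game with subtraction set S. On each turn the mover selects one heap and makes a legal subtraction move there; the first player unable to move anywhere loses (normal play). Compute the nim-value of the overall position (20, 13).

0

All heaps use S = {1, 6, 9}:
n :  0  1  2  3  4  5  6  7  8  9 10 11 12 13 14 15 16 17 18 19 20
G :  0  1  0  1  0  1  2  0  1  2  3  2  0  1  0  1  2  0  1  0  1
Heap A: G(20) = 1.
Heap B: G(13) = 1.
Combined Grundy value = 1 ⊕ 1 = 0.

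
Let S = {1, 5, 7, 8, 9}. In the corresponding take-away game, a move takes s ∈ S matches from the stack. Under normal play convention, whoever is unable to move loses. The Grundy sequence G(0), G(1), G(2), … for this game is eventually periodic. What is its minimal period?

16

n :  0  1  2  3  4  5  6  7  8  9 10 11 12 13 14 15 16 17 18 19 20 21 22 23 24 25 26 27 28 29 30 31 32 33
G :  0  1  0  1  0  1  0  1  2  3  2  3  2  3  2  3  0  1  0  1  0  1  0  1  2  3  2  3  2  3  2  3  0  1
G(n+16) = G(n) holds for n = 0,…,8 (a full window of length max(S) = 9), so the sequence is purely periodic with period 16.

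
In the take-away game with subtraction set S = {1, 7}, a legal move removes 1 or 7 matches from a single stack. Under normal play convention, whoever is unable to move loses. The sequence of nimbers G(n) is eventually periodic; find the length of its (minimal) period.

2

G(0) = 0
G(1) = mex{0} = 1
G(2) = mex{1} = 0
G(3) = mex{0} = 1
G(4) = mex{1} = 0
G(5) = mex{0} = 1
G(6) = mex{1} = 0
G(7) = mex{0,0} = 1
G(8) = mex{1,1} = 0
G(9) = mex{0,0} = 1
G(10) = mex{1,1} = 0
G(11) = mex{0,0} = 1
G(12) = mex{1,1} = 0
G(13) = mex{0,0} = 1
G(14) = mex{1,1} = 0
G(n+2) = G(n) holds for n = 0,…,6 (a full window of length max(S) = 7), so the sequence is purely periodic with period 2.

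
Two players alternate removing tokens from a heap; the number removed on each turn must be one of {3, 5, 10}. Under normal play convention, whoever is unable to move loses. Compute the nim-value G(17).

0

G(0) = 0
G(1) = mex{} = 0
G(2) = mex{} = 0
G(3) = mex{0} = 1
G(4) = mex{0} = 1
G(5) = mex{0,0} = 1
G(6) = mex{1,0} = 2
G(7) = mex{1,0} = 2
G(8) = mex{1,1} = 0
G(9) = mex{2,1} = 0
G(10) = mex{2,1,0} = 3
G(11) = mex{0,2,0} = 1
G(12) = mex{0,2,0} = 1
G(13) = mex{3,0,1} = 2
G(14) = mex{1,0,1} = 2
G(15) = mex{1,3,1} = 0
G(16) = mex{2,1,2} = 0
G(17) = mex{2,1,2} = 0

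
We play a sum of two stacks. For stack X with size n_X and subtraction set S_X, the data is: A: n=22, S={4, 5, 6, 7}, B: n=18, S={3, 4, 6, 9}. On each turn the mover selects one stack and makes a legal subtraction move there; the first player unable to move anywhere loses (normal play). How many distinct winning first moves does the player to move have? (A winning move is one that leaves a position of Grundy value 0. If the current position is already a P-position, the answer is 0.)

2

Stack A, S = {4, 5, 6, 7}:
G(0) = 0
G(1) = mex{} = 0
G(2) = mex{} = 0
G(3) = mex{} = 0
G(4) = mex{0} = 1
G(5) = mex{0,0} = 1
G(6) = mex{0,0,0} = 1
G(7) = mex{0,0,0,0} = 1
G(8) = mex{1,0,0,0} = 2
G(9) = mex{1,1,0,0} = 2
G(10) = mex{1,1,1,0} = 2
G(11) = mex{1,1,1,1} = 0
G(12) = mex{2,1,1,1} = 0
G(13) = mex{2,2,1,1} = 0
G(14) = mex{2,2,2,1} = 0
G(15) = mex{0,2,2,2} = 1
G(16) = mex{0,0,2,2} = 1
G(17) = mex{0,0,0,2} = 1
G(18) = mex{0,0,0,0} = 1
G(19) = mex{1,0,0,0} = 2
G(20) = mex{1,1,0,0} = 2
G(21) = mex{1,1,1,0} = 2
G(22) = mex{1,1,1,1} = 0
G_A(22) = 0.
Stack B, S = {3, 4, 6, 9}:
G(0) = 0
G(1) = mex{} = 0
G(2) = mex{} = 0
G(3) = mex{0} = 1
G(4) = mex{0,0} = 1
G(5) = mex{0,0} = 1
G(6) = mex{1,0,0} = 2
G(7) = mex{1,1,0} = 2
G(8) = mex{1,1,0} = 2
G(9) = mex{2,1,1,0} = 3
G(10) = mex{2,2,1,0} = 3
G(11) = mex{2,2,1,0} = 3
G(12) = mex{3,2,2,1} = 0
G(13) = mex{3,3,2,1} = 0
G(14) = mex{3,3,2,1} = 0
G(15) = mex{0,3,3,2} = 1
G(16) = mex{0,0,3,2} = 1
G(17) = mex{0,0,3,2} = 1
G(18) = mex{1,0,0,3} = 2
G_B(18) = 2.
Combined Grundy value = 0 ⊕ 2 = 2.
A winning move leaves total XOR = 0, i.e. changes one component's Grundy value g to g ⊕ X where X is the current total.
Stack A: need g' = 0⊕2 = 2. Options: 22−4→G=1, 22−5→G=1, 22−6→G=1, 22−7→G=1. Hits: 0.
Stack B: need g' = 2⊕2 = 0. Options: 18−3→G=1, 18−4→G=0, 18−6→G=0, 18−9→G=3. Hits: 2.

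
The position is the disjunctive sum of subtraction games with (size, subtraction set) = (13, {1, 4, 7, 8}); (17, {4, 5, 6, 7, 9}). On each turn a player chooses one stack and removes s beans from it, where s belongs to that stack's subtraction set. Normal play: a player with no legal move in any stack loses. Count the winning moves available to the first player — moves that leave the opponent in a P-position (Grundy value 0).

3

Stack A, S = {1, 4, 7, 8}:
G(0) = 0
G(1) = mex{0} = 1
G(2) = mex{1} = 0
G(3) = mex{0} = 1
G(4) = mex{1,0} = 2
G(5) = mex{2,1} = 0
G(6) = mex{0,0} = 1
G(7) = mex{1,1,0} = 2
G(8) = mex{2,2,1,0} = 3
G(9) = mex{3,0,0,1} = 2
G(10) = mex{2,1,1,0} = 3
G(11) = mex{3,2,2,1} = 0
G(12) = mex{0,3,0,2} = 1
G(13) = mex{1,2,1,0} = 3
G_A(13) = 3.
Stack B, S = {4, 5, 6, 7, 9}:
n :  0  1  2  3  4  5  6  7  8  9 10 11 12 13 14 15 16 17
G :  0  0  0  0  1  1  1  1  2  2  2  2  3  0  0  0  0  1
G_B(17) = 1.
Combined Grundy value = 3 ⊕ 1 = 2.
A winning move leaves total XOR = 0, i.e. changes one component's Grundy value g to g ⊕ X where X is the current total.
Stack A: need g' = 3⊕2 = 1. Options: 13−1→G=1, 13−4→G=2, 13−7→G=1, 13−8→G=0. Hits: 2.
Stack B: need g' = 1⊕2 = 3. Options: 17−4→G=0, 17−5→G=3, 17−6→G=2, 17−7→G=2, 17−9→G=2. Hits: 1.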